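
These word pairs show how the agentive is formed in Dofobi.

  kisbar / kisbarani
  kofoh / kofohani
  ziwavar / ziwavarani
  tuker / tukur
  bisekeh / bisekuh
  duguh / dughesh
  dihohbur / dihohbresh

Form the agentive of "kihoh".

"kihoh" has last vowel 'o'. The one such stem in the data (kofoh → kofohani) adds -ani, so the same rule applies.
The other patterns: stems whose last vowel is 'e' change the last vowel to 'u'; stems whose last vowel is 'u' delete the last vowel and add -esh.
So kihoh → kihohani.

kihohani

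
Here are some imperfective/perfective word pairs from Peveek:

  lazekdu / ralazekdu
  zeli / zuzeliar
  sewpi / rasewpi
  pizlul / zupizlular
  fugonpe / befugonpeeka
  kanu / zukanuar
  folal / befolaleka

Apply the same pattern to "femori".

befemorieka

sewpi and zeli both end in -i yet inflect differently (rasewpi, zuzeliar), so the final letter is not what conditions the rule; the first letter is.
"femori" begins with f-. The stems beginning with f- (fugonpe → befugonpeeka, folal → befolaleka) add be- … -eka around the stem.
So femori → befemorieka.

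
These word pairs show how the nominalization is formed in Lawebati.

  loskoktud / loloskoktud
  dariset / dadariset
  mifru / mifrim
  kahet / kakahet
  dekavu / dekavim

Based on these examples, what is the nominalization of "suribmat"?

mifru and loskoktud both have last vowel 'u' yet inflect differently (mifrim, loloskoktud), so the last vowel is not what conditions the rule; the final letter is.
"suribmat" ends in -t. The stems ending in -t (dariset → dadariset, kahet → kakahet) repeat the first consonant+vowel as a prefix.
The other pattern: stems ending in -u drop the final letter and add -im.
So suribmat → susuribmat.

susuribmat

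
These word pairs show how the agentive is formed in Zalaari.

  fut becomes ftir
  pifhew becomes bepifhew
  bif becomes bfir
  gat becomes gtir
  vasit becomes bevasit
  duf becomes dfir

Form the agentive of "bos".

vasit and fut both end in -t yet inflect differently (bevasit, ftir), so the final letter is not what conditions the rule; the number of vowels is.
"bos" has 1 vowel. The stems with 1 vowel (duf → dfir, bif → bfir, fut → ftir) delete the last vowel and add -ir.
The other pattern: stems with 2 vowels add the prefix be-.
So bos → bsir.

bsir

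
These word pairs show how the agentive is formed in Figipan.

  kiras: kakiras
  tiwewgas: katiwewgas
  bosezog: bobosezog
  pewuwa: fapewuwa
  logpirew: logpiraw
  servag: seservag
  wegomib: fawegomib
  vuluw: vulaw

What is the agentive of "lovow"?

"lovow" ends in -w. The stems ending in -w (vuluw → vulaw, logpirew → logpiraw) change the last vowel to 'a'.
So lovow → lovaw.

lovaw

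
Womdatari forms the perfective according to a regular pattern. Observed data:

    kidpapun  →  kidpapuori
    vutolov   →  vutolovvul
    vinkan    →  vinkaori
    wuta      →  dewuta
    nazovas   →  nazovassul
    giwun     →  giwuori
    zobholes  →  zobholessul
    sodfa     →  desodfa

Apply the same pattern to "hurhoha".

"hurhoha" ends in -a. The stems ending in -a (sodfa → desodfa, wuta → dewuta) add the prefix de-.
The other patterns: stems ending in -n drop the final letter and add -ori; stems ending in -s or -v double the final consonant and add -ul.
So hurhoha → dehurhoha.

dehurhoha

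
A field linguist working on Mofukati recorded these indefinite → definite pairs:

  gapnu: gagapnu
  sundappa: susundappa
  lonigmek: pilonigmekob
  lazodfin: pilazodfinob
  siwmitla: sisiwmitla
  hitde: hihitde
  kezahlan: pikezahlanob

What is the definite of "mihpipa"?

"mihpipa" ends in a vowel. The stems ending in a vowel (gapnu → gagapnu, siwmitla → sisiwmitla, sundappa → susundappa) repeat the first consonant+vowel as a prefix.
The other pattern: stems ending in a consonant add pi- … -ob around the stem.
So mihpipa → mimihpipa.

mimihpipa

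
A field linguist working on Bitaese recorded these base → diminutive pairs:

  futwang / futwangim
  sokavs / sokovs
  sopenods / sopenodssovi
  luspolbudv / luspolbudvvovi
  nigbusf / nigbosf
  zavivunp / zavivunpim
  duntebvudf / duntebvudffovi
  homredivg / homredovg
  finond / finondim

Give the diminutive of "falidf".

duntebvudf and nigbusf both end in -f yet inflect differently (duntebvudffovi, nigbosf), so the final letter is not what conditions the rule; the second-to-last letter is.
"falidf" has second-to-last letter 'd'. The stems whose second-to-last letter is 'd' (duntebvudf → duntebvudffovi, luspolbudv → luspolbudvvovi, sopenods → sopenodssovi) double the final consonant and add -ovi.
The other patterns: stems whose second-to-last letter is 'n' add -im; stems whose second-to-last letter is 's' or 'v' change the last vowel to 'o'.
So falidf → falidffovi.

falidffovi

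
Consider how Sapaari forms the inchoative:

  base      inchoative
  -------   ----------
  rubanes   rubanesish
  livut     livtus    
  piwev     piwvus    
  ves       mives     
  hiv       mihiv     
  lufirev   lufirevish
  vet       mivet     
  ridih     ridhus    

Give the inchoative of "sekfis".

hiv and piwev both end in -v yet inflect differently (mihiv, piwvus), so the final letter is not what conditions the rule; the number of vowels is.
"sekfis" has 2 vowels. The stems with 2 vowels (piwev → piwvus, ridih → ridhus, livut → livtus) delete the last vowel and add -us.
The other patterns: stems with 1 vowel add the prefix mi-; stems with 3 vowels add -ish.
So sekfis → sekfsus.

sekfsus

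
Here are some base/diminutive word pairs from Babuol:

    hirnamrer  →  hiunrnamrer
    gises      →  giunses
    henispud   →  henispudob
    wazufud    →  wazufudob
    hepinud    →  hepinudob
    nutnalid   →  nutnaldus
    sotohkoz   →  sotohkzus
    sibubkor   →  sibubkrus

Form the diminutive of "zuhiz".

zuhzus

henispud and nutnalid both end in -d yet inflect differently (henispudob, nutnaldus), so the final letter is not what conditions the rule; the last vowel is.
"zuhiz" has last vowel 'i'. The one such stem in the data (nutnalid → nutnaldus) deletes the last vowel and adds -us (as do sotohkoz, sibubkor), so the same rule applies.
The other patterns: stems whose last vowel is 'e' insert -un- after the first vowel; stems whose last vowel is 'u' add -ob.
So zuhiz → zuhzus.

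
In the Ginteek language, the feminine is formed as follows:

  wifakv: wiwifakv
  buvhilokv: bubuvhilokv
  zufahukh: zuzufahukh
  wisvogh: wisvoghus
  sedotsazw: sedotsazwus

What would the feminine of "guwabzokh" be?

zufahukh and wisvogh both end in -h yet inflect differently (zuzufahukh, wisvoghus), so the final letter is not what conditions the rule; the second-to-last letter is.
"guwabzokh" has second-to-last letter 'k'. The stems whose second-to-last letter is 'k' (wifakv → wiwifakv, buvhilokv → bubuvhilokv, zufahukh → zuzufahukh) repeat the first consonant+vowel as a prefix.
The other pattern: stems whose second-to-last letter is 'g' or 'z' add -us.
So guwabzokh → guguwabzokh.

guguwabzokh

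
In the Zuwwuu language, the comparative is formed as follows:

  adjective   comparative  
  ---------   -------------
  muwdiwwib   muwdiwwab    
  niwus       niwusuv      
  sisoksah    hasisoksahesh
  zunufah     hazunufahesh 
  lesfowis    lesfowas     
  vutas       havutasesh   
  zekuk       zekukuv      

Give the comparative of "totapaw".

hatotapawesh

niwus and vutas both end in -s yet inflect differently (niwusuv, havutasesh), so the final letter is not what conditions the rule; the last vowel is.
"totapaw" has last vowel 'a'. The stems whose last vowel is 'a' (zunufah → hazunufahesh, sisoksah → hasisoksahesh, vutas → havutasesh) add ha- … -esh around the stem.
So totapaw → hatotapawesh.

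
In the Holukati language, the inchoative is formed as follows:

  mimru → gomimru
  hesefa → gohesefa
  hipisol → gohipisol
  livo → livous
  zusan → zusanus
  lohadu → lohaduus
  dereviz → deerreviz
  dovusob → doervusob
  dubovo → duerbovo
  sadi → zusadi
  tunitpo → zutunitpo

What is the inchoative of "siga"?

zusiga

mimru and lohadu both end in -u yet inflect differently (gomimru, lohaduus), so the final letter is not what conditions the rule; the first letter is.
"siga" begins with s-. The one such stem in the data (sadi → zusadi) adds the prefix zu-, so the same rule applies.
So siga → zusiga.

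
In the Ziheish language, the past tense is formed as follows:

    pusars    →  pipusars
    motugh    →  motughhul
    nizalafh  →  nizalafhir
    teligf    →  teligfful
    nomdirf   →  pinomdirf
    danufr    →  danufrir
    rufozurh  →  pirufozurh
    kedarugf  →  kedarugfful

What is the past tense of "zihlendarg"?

pizihlendarg

nizalafh and motugh both end in -h yet inflect differently (nizalafhir, motughhul), so the final letter is not what conditions the rule; the second-to-last letter is.
"zihlendarg" has second-to-last letter 'r'. The stems whose second-to-last letter is 'r' (nomdirf → pinomdirf, rufozurh → pirufozurh, pusars → pipusars) add the prefix pi-.
The other patterns: stems whose second-to-last letter is 'f' add -ir; stems whose second-to-last letter is 'g' double the final consonant and add -ul.
So zihlendarg → pizihlendarg.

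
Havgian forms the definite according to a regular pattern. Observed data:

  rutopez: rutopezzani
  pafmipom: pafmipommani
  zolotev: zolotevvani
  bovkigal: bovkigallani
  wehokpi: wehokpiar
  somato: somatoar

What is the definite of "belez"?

belezzani

"belez" ends in a consonant. The stems ending in a consonant (rutopez → rutopezzani, pafmipom → pafmipommani, zolotev → zolotevvani) double the final consonant and add -ani.
So belez → belezzani.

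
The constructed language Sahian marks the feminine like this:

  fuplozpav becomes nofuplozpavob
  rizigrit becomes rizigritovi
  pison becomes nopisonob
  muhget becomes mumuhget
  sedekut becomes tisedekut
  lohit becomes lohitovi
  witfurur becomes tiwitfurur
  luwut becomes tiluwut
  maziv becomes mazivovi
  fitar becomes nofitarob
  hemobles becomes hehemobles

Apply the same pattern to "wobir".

fuplozpav and maziv both end in -v yet inflect differently (nofuplozpavob, mazivovi), so the final letter is not what conditions the rule; the last vowel is.
"wobir" has last vowel 'i'. The stems whose last vowel is 'i' (maziv → mazivovi, lohit → lohitovi, rizigrit → rizigritovi) add -ovi.
So wobir → wobirovi.

wobirovi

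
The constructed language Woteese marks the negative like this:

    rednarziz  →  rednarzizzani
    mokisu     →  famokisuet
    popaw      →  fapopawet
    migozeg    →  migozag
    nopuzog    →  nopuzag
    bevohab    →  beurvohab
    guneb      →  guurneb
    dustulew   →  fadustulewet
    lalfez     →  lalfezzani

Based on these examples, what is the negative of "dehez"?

popaw and bevohab both have last vowel 'a' yet inflect differently (fapopawet, beurvohab), so the last vowel is not what conditions the rule; the final letter is.
"dehez" ends in -z. The stems ending in -z (rednarziz → rednarzizzani, lalfez → lalfezzani) double the final consonant and add -ani.
So dehez → dehezzani.

dehezzani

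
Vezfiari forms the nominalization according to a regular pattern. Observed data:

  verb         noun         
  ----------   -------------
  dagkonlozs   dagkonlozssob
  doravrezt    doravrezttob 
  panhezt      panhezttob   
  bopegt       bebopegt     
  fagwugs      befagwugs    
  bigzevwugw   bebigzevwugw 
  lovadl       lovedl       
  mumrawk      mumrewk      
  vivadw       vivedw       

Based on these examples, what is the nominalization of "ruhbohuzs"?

ruhbohuzssob

doravrezt and bopegt both end in -t yet inflect differently (doravrezttob, bebopegt), so the final letter is not what conditions the rule; the second-to-last letter is.
"ruhbohuzs" has second-to-last letter 'z'. The stems whose second-to-last letter is 'z' (dagkonlozs → dagkonlozssob, doravrezt → doravrezttob, panhezt → panhezttob) double the final consonant and add -ob.
The other patterns: stems whose second-to-last letter is 'g' add the prefix be-; stems whose second-to-last letter is 'd' or 'w' change the last vowel to 'e'.
So ruhbohuzs → ruhbohuzssob.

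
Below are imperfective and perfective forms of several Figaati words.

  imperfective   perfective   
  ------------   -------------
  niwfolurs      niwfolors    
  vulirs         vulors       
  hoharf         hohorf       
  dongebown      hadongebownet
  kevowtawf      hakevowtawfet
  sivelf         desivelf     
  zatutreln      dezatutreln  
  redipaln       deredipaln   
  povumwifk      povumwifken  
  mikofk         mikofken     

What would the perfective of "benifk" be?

benifken

"benifk" has second-to-last letter 'f'. The stems whose second-to-last letter is 'f' (povumwifk → povumwifken, mikofk → mikofken) add -en.
The other patterns: stems whose second-to-last letter is 'r' change the last vowel to 'o'; stems whose second-to-last letter is 'w' add ha- … -et around the stem; stems whose second-to-last letter is 'l' add the prefix de-.
So benifk → benifken.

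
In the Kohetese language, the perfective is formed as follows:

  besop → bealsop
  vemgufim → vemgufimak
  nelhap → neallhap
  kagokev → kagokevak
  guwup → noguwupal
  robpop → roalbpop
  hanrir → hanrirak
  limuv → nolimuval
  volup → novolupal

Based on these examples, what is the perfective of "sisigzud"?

volup and robpop both end in -p yet inflect differently (novolupal, roalbpop), so the final letter is not what conditions the rule; the last vowel is.
"sisigzud" has last vowel 'u'. The stems whose last vowel is 'u' (volup → novolupal, guwup → noguwupal, limuv → nolimuval) add no- … -al around the stem.
So sisigzud → nosisigzudal.

nosisigzudal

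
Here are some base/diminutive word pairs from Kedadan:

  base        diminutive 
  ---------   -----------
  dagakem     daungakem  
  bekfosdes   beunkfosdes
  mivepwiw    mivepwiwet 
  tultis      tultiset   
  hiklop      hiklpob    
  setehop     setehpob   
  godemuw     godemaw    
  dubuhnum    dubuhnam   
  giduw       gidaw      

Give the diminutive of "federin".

bekfosdes and tultis both end in -s yet inflect differently (beunkfosdes, tultiset), so the final letter is not what conditions the rule; the last vowel is.
"federin" has last vowel 'i'. The stems whose last vowel is 'i' (mivepwiw → mivepwiwet, tultis → tultiset) add -et.
The other patterns: stems whose last vowel is 'e' insert -un- after the first vowel; stems whose last vowel is 'o' delete the last vowel and add -ob; stems whose last vowel is 'u' change the last vowel to 'a'.
So federin → federinet.

federinet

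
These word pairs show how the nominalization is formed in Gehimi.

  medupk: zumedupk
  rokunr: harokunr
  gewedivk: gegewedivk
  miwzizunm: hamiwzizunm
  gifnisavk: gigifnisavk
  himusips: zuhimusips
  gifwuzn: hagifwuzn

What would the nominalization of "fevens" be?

"fevens" has second-to-last letter 'n'. The stems whose second-to-last letter is 'n' (miwzizunm → hamiwzizunm, rokunr → harokunr) add the prefix ha-.
The other patterns: stems whose second-to-last letter is 'v' repeat the first consonant+vowel as a prefix; stems whose second-to-last letter is 'p' add the prefix zu-.
So fevens → hafevens.

hafevens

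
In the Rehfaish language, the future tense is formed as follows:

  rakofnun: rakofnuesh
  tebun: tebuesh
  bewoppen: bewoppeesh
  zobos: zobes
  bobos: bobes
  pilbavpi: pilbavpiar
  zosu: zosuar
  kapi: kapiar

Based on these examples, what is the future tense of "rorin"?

"rorin" ends in -n. The stems ending in -n (rakofnun → rakofnuesh, tebun → tebuesh, bewoppen → bewoppeesh) drop the final letter and add -esh.
The other patterns: stems ending in -s change the last vowel to 'e'; stems ending in -i or -u add -ar.
So rorin → roriesh.

roriesh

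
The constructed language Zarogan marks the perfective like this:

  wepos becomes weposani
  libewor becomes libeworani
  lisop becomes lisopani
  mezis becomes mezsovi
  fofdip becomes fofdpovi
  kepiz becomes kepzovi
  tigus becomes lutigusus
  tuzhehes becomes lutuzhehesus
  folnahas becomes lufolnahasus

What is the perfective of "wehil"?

wepos and mezis both end in -s yet inflect differently (weposani, mezsovi), so the final letter is not what conditions the rule; the last vowel is.
"wehil" has last vowel 'i'. The stems whose last vowel is 'i' (mezis → mezsovi, fofdip → fofdpovi, kepiz → kepzovi) delete the last vowel and add -ovi.
So wehil → wehlovi.

wehlovi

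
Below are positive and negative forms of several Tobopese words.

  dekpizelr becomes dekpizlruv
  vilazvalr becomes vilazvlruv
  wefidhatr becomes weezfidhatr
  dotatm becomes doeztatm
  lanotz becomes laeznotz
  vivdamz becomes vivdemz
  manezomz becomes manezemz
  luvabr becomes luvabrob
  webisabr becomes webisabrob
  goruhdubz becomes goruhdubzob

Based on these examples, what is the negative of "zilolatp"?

dekpizelr and wefidhatr both end in -r yet inflect differently (dekpizlruv, weezfidhatr), so the final letter is not what conditions the rule; the second-to-last letter is.
"zilolatp" has second-to-last letter 't'. The stems whose second-to-last letter is 't' (wefidhatr → weezfidhatr, dotatm → doeztatm, lanotz → laeznotz) insert -ez- after the first vowel.
So zilolatp → ziezlolatp.

ziezlolatp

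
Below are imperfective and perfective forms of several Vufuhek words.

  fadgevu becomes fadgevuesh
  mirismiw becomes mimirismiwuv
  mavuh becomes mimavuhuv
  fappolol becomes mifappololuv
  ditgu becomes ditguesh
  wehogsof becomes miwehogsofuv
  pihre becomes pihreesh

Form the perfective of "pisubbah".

mipisubbahuv

ditgu and mavuh both have last vowel 'u' yet inflect differently (ditguesh, mimavuhuv), so the last vowel is not what conditions the rule; whether the stem ends in a vowel or a consonant is.
"pisubbah" ends in a consonant. The stems ending in a consonant (mirismiw → mimirismiwuv, fappolol → mifappololuv, wehogsof → miwehogsofuv) add mi- … -uv around the stem.
So pisubbah → mipisubbahuv.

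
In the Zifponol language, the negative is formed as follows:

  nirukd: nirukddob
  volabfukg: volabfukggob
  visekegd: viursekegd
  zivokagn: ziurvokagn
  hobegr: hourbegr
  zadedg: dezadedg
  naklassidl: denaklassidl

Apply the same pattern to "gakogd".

nirukd and visekegd both end in -d yet inflect differently (nirukddob, viursekegd), so the final letter is not what conditions the rule; the second-to-last letter is.
"gakogd" has second-to-last letter 'g'. The stems whose second-to-last letter is 'g' (visekegd → viursekegd, zivokagn → ziurvokagn, hobegr → hourbegr) insert -ur- after the first vowel.
So gakogd → gaurkogd.

gaurkogd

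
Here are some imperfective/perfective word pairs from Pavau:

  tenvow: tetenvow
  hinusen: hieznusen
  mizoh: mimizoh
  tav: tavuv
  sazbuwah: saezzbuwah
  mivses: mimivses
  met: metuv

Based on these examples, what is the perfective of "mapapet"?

"mapapet" has 3 vowels. The stems with 3 vowels (hinusen → hieznusen, sazbuwah → saezzbuwah) insert -ez- after the first vowel.
So mapapet → maezpapet.

maezpapet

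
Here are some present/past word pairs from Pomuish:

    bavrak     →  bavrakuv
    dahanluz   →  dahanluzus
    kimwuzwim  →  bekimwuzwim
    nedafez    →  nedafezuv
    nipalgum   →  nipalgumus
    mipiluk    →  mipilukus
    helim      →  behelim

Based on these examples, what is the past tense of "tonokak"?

kimwuzwim and nipalgum both end in -m yet inflect differently (bekimwuzwim, nipalgumus), so the final letter is not what conditions the rule; the last vowel is.
"tonokak" has last vowel 'a'. The one such stem in the data (bavrak → bavrakuv) adds -uv, so the same rule applies.
So tonokak → tonokakuv.

tonokakuv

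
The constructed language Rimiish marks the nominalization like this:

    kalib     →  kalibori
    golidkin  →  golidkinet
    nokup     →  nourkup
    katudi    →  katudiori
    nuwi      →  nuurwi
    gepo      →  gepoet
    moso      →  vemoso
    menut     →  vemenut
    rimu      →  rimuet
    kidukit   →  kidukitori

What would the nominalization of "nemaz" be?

"nemaz" begins with n-. The stems beginning with n- (nokup → nourkup, nuwi → nuurwi) insert -ur- after the first vowel.
So nemaz → neurmaz.

neurmaz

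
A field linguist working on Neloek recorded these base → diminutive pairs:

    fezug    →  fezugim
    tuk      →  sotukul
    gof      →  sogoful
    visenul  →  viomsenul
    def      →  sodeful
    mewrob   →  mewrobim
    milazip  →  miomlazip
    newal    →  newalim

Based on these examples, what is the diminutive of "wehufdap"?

"wehufdap" has 3 vowels. The stems with 3 vowels (milazip → miomlazip, visenul → viomsenul) insert -om- after the first vowel.
The other patterns: stems with 1 vowel add so- … -ul around the stem; stems with 2 vowels add -im.
So wehufdap → weomhufdap.

weomhufdap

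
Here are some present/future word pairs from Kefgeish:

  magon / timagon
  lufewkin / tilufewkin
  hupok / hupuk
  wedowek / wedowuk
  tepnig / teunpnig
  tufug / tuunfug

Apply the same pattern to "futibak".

magon and hupok both have last vowel 'o' yet inflect differently (timagon, hupuk), so the last vowel is not what conditions the rule; the final letter is.
"futibak" ends in -k. The stems ending in -k (hupok → hupuk, wedowek → wedowuk) change the last vowel to 'u'.
So futibak → futibuk.

futibuk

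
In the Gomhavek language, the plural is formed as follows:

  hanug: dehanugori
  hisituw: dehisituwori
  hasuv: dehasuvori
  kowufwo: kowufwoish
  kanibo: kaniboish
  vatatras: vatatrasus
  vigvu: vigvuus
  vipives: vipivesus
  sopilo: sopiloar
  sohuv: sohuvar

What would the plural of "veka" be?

kowufwo and sopilo both end in -o yet inflect differently (kowufwoish, sopiloar), so the final letter is not what conditions the rule; the first letter is.
"veka" begins with v-. The stems beginning with v- (vatatras → vatatrasus, vigvu → vigvuus, vipives → vipivesus) add -us.
The other patterns: stems beginning with h- add de- … -ori around the stem; stems beginning with k- add -ish; stems beginning with s- add -ar.
So veka → vekaus.

vekaus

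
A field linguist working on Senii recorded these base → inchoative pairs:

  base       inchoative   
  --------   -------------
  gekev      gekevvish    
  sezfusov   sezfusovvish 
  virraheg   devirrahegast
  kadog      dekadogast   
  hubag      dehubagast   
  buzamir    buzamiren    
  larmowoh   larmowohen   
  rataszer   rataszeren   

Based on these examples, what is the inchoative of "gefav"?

gefavvish

gekev and virraheg both have last vowel 'e' yet inflect differently (gekevvish, devirrahegast), so the last vowel is not what conditions the rule; the final letter is.
"gefav" ends in -v. The stems ending in -v (gekev → gekevvish, sezfusov → sezfusovvish) double the final consonant and add -ish.
The other patterns: stems ending in -g add de- … -ast around the stem; stems ending in -h or -r add -en.
So gefav → gefavvish.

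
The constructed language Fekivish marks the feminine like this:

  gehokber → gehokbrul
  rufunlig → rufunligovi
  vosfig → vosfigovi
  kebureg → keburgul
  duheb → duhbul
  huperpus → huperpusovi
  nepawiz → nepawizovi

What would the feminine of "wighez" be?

kebureg and rufunlig both end in -g yet inflect differently (keburgul, rufunligovi), so the final letter is not what conditions the rule; the last vowel is.
"wighez" has last vowel 'e'. The stems whose last vowel is 'e' (gehokber → gehokbrul, duheb → duhbul, kebureg → keburgul) delete the last vowel and add -ul.
So wighez → wighzul.

wighzul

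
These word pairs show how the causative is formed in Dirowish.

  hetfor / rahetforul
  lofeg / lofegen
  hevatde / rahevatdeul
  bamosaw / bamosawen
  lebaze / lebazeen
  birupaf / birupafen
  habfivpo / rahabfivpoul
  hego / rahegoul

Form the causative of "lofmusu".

"lofmusu" begins with l-. The stems beginning with l- (lebaze → lebazeen, lofeg → lofegen) add -en.
So lofmusu → lofmusuen.

lofmusuen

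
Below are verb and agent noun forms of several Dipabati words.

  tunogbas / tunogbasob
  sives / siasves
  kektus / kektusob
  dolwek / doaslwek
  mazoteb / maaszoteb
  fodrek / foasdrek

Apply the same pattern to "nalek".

sives and kektus both end in -s yet inflect differently (siasves, kektusob), so the final letter is not what conditions the rule; the last vowel is.
"nalek" has last vowel 'e'. The stems whose last vowel is 'e' (mazoteb → maaszoteb, fodrek → foasdrek, dolwek → doaslwek) insert -as- after the first vowel.
The other pattern: stems whose last vowel is 'a' or 'u' add -ob.
So nalek → naaslek.

naaslek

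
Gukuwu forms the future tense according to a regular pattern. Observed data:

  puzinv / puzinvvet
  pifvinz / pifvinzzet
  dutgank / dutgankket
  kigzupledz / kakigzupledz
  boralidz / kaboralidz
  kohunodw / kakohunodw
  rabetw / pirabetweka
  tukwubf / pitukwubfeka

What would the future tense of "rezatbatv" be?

pifvinz and kigzupledz both end in -z yet inflect differently (pifvinzzet, kakigzupledz), so the final letter is not what conditions the rule; the second-to-last letter is.
"rezatbatv" has second-to-last letter 't'. The one such stem in the data (rabetw → pirabetweka) adds pi- … -eka around the stem, so the same rule applies.
The other patterns: stems whose second-to-last letter is 'n' double the final consonant and add -et; stems whose second-to-last letter is 'd' add the prefix ka-.
So rezatbatv → pirezatbatveka.

pirezatbatveka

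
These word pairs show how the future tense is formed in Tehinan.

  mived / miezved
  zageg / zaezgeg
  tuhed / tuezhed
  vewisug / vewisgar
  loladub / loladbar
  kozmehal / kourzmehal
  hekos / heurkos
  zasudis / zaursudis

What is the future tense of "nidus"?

nidsar

"nidus" has last vowel 'u'. The stems whose last vowel is 'u' (vewisug → vewisgar, loladub → loladbar) delete the last vowel and add -ar.
The other patterns: stems whose last vowel is 'e' insert -ez- after the first vowel; stems whose last vowel is 'a', 'i' or 'o' insert -ur- after the first vowel.
So nidus → nidsar.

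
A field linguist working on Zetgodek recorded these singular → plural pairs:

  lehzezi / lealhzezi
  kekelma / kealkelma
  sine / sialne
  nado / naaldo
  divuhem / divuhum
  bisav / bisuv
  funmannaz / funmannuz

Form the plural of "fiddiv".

sine and divuhem both have last vowel 'e' yet inflect differently (sialne, divuhum), so the last vowel is not what conditions the rule; whether the stem ends in a vowel or a consonant is.
"fiddiv" ends in a consonant. The stems ending in a consonant (divuhem → divuhum, bisav → bisuv, funmannaz → funmannuz) change the last vowel to 'u'.
So fiddiv → fidduv.

fidduv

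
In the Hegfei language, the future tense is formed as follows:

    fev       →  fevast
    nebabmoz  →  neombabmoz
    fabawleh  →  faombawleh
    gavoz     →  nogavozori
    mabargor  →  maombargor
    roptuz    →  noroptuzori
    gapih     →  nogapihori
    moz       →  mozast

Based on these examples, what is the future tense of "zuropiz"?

moz and roptuz both end in -z yet inflect differently (mozast, noroptuzori), so the final letter is not what conditions the rule; the number of vowels is.
"zuropiz" has 3 vowels. The stems with 3 vowels (fabawleh → faombawleh, nebabmoz → neombabmoz, mabargor → maombargor) insert -om- after the first vowel.
So zuropiz → zuomropiz.

zuomropiz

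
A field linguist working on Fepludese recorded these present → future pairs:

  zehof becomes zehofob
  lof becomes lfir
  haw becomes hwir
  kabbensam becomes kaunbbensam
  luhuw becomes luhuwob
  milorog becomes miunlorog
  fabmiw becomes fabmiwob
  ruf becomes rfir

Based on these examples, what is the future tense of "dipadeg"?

diunpadeg

ruf and zehof both end in -f yet inflect differently (rfir, zehofob), so the final letter is not what conditions the rule; the number of vowels is.
"dipadeg" has 3 vowels. The stems with 3 vowels (milorog → miunlorog, kabbensam → kaunbbensam) insert -un- after the first vowel.
The other patterns: stems with 1 vowel delete the last vowel and add -ir; stems with 2 vowels add -ob.
So dipadeg → diunpadeg.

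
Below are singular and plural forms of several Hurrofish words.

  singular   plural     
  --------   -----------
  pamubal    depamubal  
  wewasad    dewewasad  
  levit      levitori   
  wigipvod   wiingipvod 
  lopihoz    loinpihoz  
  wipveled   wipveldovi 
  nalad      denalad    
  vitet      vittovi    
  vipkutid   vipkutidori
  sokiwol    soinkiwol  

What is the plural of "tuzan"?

wipveled and wigipvod both end in -d yet inflect differently (wipveldovi, wiingipvod), so the final letter is not what conditions the rule; the last vowel is.
"tuzan" has last vowel 'a'. The stems whose last vowel is 'a' (pamubal → depamubal, nalad → denalad, wewasad → dewewasad) add the prefix de-.
The other patterns: stems whose last vowel is 'e' delete the last vowel and add -ovi; stems whose last vowel is 'o' insert -in- after the first vowel; stems whose last vowel is 'i' add -ori.
So tuzan → detuzan.

detuzan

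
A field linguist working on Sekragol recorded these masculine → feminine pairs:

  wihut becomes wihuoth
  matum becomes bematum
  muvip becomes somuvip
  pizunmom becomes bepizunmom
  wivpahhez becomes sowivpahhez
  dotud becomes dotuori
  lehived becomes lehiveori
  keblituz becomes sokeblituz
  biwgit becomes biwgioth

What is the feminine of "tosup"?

dotud and matum both have last vowel 'u' yet inflect differently (dotuori, bematum), so the last vowel is not what conditions the rule; the final letter is.
"tosup" ends in -p. The one such stem in the data (muvip → somuvip) adds the prefix so-, so the same rule applies.
The other patterns: stems ending in -d drop the final letter and add -ori; stems ending in -m add the prefix be-; stems ending in -t drop the final letter and add -oth.
So tosup → sotosup.

sotosup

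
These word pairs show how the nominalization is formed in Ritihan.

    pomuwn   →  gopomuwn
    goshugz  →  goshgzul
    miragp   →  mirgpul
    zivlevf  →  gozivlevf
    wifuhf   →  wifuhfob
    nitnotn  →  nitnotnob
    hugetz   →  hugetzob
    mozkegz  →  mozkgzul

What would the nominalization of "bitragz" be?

bitrgzul

hugetz and goshugz both end in -z yet inflect differently (hugetzob, goshgzul), so the final letter is not what conditions the rule; the second-to-last letter is.
"bitragz" has second-to-last letter 'g'. The stems whose second-to-last letter is 'g' (goshugz → goshgzul, mozkegz → mozkgzul, miragp → mirgpul) delete the last vowel and add -ul.
The other patterns: stems whose second-to-last letter is 'h' or 't' add -ob; stems whose second-to-last letter is 'v' or 'w' add the prefix go-.
So bitragz → bitrgzul.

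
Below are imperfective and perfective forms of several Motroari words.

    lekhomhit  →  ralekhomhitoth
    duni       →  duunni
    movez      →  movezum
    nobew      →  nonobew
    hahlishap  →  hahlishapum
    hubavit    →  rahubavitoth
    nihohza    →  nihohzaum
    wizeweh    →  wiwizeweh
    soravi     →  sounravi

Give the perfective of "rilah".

ririlah

"rilah" ends in -h. The one such stem in the data (wizeweh → wiwizeweh) repeats the first consonant+vowel as a prefix (as does nobew), so the same rule applies.
The other patterns: stems ending in -i insert -un- after the first vowel; stems ending in -t add ra- … -oth around the stem; stems ending in -a, -p or -z add -um.
So rilah → ririlah.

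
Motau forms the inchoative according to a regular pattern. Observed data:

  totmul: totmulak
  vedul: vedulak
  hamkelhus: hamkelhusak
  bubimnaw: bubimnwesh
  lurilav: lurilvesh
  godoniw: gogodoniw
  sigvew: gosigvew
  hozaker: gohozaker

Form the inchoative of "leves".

goleves

bubimnaw and godoniw both end in -w yet inflect differently (bubimnwesh, gogodoniw), so the final letter is not what conditions the rule; the last vowel is.
"leves" has last vowel 'e'. The stems whose last vowel is 'e' (sigvew → gosigvew, hozaker → gohozaker) add the prefix go-.
So leves → goleves.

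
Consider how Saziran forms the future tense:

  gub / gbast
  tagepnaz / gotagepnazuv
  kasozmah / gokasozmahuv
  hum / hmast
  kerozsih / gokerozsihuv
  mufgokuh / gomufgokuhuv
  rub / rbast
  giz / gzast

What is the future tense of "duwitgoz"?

giz and tagepnaz both end in -z yet inflect differently (gzast, gotagepnazuv), so the final letter is not what conditions the rule; the number of vowels is.
"duwitgoz" has 3 vowels. The stems with 3 vowels (kasozmah → gokasozmahuv, mufgokuh → gomufgokuhuv, tagepnaz → gotagepnazuv) add go- … -uv around the stem.
The other pattern: stems with 1 vowel delete the last vowel and add -ast.
So duwitgoz → goduwitgozuv.

goduwitgozuv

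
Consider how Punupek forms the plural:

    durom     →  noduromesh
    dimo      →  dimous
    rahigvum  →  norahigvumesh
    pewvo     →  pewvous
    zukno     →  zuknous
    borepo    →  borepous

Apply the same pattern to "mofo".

mofous

"mofo" ends in -o. The stems ending in -o (zukno → zuknous, borepo → borepous, pewvo → pewvous) add -us.
So mofo → mofous.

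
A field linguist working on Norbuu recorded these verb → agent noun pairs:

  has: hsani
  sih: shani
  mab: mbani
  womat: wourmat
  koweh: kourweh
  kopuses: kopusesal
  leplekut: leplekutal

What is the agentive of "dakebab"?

sih and koweh both end in -h yet inflect differently (shani, kourweh), so the final letter is not what conditions the rule; the number of vowels is.
"dakebab" has 3 vowels. The stems with 3 vowels (kopuses → kopusesal, leplekut → leplekutal) add -al.
So dakebab → dakebabal.

dakebabal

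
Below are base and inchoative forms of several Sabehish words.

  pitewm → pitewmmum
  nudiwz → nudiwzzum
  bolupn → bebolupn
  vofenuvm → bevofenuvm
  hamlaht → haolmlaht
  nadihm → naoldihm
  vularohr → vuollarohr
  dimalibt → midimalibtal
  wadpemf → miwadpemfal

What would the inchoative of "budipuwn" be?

pitewm and vofenuvm both end in -m yet inflect differently (pitewmmum, bevofenuvm), so the final letter is not what conditions the rule; the second-to-last letter is.
"budipuwn" has second-to-last letter 'w'. The stems whose second-to-last letter is 'w' (pitewm → pitewmmum, nudiwz → nudiwzzum) double the final consonant and add -um.
The other patterns: stems whose second-to-last letter is 'p' or 'v' add the prefix be-; stems whose second-to-last letter is 'h' insert -ol- after the first vowel; stems whose second-to-last letter is 'b' or 'm' add mi- … -al around the stem.
So budipuwn → budipuwnnum.

budipuwnnum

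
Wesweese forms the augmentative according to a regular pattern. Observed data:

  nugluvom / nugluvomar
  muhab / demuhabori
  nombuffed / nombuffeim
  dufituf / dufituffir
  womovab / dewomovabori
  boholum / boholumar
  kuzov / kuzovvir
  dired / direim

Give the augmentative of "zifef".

boholum and dufituf both have last vowel 'u' yet inflect differently (boholumar, dufituffir), so the last vowel is not what conditions the rule; the final letter is.
"zifef" ends in -f. The one such stem in the data (dufituf → dufituffir) doubles the final consonant and adds -ir (as does kuzov), so the same rule applies.
The other patterns: stems ending in -m add -ar; stems ending in -b add de- … -ori around the stem; stems ending in -d drop the final letter and add -im.
So zifef → zifeffir.

zifeffir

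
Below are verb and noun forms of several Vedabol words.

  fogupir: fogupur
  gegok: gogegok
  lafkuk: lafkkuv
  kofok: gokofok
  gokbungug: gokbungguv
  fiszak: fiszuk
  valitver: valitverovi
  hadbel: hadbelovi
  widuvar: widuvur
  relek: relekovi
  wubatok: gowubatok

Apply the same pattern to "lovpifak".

lovpifuk

relek and lafkuk both end in -k yet inflect differently (relekovi, lafkkuv), so the final letter is not what conditions the rule; the last vowel is.
"lovpifak" has last vowel 'a'. The stems whose last vowel is 'a' (fiszak → fiszuk, widuvar → widuvur) change the last vowel to 'u'.
The other patterns: stems whose last vowel is 'e' add -ovi; stems whose last vowel is 'u' delete the last vowel and add -uv; stems whose last vowel is 'o' add the prefix go-.
So lovpifak → lovpifuk.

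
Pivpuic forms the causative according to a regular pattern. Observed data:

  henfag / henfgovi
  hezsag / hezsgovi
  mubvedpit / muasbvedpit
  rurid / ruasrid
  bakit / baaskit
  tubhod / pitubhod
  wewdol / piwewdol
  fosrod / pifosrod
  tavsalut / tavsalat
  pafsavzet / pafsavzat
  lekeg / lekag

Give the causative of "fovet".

rurid and tubhod both end in -d yet inflect differently (ruasrid, pitubhod), so the final letter is not what conditions the rule; the last vowel is.
"fovet" has last vowel 'e'. The stems whose last vowel is 'e' (pafsavzet → pafsavzat, lekeg → lekag) change the last vowel to 'a'.
The other patterns: stems whose last vowel is 'a' delete the last vowel and add -ovi; stems whose last vowel is 'i' insert -as- after the first vowel; stems whose last vowel is 'o' add the prefix pi-.
So fovet → fovat.

fovat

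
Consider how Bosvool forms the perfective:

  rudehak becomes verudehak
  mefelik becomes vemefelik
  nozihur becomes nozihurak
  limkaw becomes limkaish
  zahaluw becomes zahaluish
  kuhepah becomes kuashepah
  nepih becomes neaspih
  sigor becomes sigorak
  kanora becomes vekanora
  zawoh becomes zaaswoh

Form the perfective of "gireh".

sigor and zawoh both have last vowel 'o' yet inflect differently (sigorak, zaaswoh), so the last vowel is not what conditions the rule; the final letter is.
"gireh" ends in -h. The stems ending in -h (nepih → neaspih, kuhepah → kuashepah, zawoh → zaaswoh) insert -as- after the first vowel.
The other patterns: stems ending in -r add -ak; stems ending in -w drop the final letter and add -ish; stems ending in -a or -k add the prefix ve-.
So gireh → giasreh.

giasreh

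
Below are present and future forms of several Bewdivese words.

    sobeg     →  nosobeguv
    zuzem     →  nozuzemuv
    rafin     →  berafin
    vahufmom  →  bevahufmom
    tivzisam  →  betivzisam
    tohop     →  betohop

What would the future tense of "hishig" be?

"hishig" has last vowel 'i'. The one such stem in the data (rafin → berafin) adds the prefix be-, so the same rule applies.
The other pattern: stems whose last vowel is 'e' add no- … -uv around the stem.
So hishig → behishig.

behishig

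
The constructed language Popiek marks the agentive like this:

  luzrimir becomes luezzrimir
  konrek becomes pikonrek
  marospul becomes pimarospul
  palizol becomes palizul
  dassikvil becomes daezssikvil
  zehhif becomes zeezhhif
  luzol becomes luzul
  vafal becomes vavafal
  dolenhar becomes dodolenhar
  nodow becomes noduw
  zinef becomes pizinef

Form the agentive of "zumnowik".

"zumnowik" has last vowel 'i'. The stems whose last vowel is 'i' (dassikvil → daezssikvil, zehhif → zeezhhif, luzrimir → luezzrimir) insert -ez- after the first vowel.
So zumnowik → zuezmnowik.

zuezmnowik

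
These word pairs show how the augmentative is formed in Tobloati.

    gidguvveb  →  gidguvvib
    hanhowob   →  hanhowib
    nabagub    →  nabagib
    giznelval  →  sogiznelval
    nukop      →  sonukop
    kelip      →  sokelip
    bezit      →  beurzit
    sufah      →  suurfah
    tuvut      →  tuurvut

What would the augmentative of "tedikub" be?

"tedikub" ends in -b. The stems ending in -b (gidguvveb → gidguvvib, hanhowob → hanhowib, nabagub → nabagib) change the last vowel to 'i'.
So tedikub → tedikib.

tedikib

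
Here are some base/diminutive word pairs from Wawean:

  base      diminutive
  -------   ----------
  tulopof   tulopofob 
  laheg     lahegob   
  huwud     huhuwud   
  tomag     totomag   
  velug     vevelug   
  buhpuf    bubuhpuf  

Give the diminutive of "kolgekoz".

buhpuf and tulopof both end in -f yet inflect differently (bubuhpuf, tulopofob), so the final letter is not what conditions the rule; the last vowel is.
"kolgekoz" has last vowel 'o'. The one such stem in the data (tulopof → tulopofob) adds -ob, so the same rule applies.
The other pattern: stems whose last vowel is 'a' or 'u' repeat the first consonant+vowel as a prefix.
So kolgekoz → kolgekozob.

kolgekozob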